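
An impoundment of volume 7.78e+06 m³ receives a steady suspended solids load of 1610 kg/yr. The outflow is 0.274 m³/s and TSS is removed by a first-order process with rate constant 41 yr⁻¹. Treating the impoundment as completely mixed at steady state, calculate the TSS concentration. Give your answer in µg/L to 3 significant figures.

Outflow Q = 0.274 m³/s × 3.156e+07 s/yr = 8.647e+06 m³/yr.
Steady-state CSTR mass balance: W = Q·C + k·V·C, so C = W/(Q + kV).
Q + kV = 8.647e+06 + 41·7.78e+06 = 3.276e+08 m³/yr.
C = 1610/3.276e+08 = 4.914e-06 kg/m³ = 0.004914 mg/L = 4.914 µg/L.

4.91 µg/L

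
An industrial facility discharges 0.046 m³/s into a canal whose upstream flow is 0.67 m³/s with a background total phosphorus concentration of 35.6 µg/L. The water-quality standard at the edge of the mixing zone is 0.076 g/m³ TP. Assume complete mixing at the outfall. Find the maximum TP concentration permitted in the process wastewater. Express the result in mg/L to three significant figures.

0.664 mg/L

35.6 µg/L = 0.0356 mg/L.
Mass balance: 0.076·0.716 = 0.046·Cₑ + 0.67·0.0356.
Cₑ = (0.05442 − 0.02385) / 0.046 = 0.6644 mg/L.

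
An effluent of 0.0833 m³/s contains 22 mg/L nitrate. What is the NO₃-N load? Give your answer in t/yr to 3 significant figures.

Mass flux = Q·C = 0.0833 m³/s × 22 g/m³ = 1.833 g/s.
= 1.833 g/s × 31.56 = 57.83 t/yr.

57.8 t/yr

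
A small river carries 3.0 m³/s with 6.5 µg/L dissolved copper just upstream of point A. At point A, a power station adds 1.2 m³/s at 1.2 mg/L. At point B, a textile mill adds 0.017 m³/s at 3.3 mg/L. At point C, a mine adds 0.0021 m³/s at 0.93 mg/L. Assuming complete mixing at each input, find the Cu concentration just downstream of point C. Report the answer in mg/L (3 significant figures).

0.360 mg/L

6.5 µg/L = 0.0065 mg/L.
After input A: C = (3·0.0065 + 1.2·1.2) / 4.2 = 0.3475 mg/L.
After input B: C = (4.2·0.3475 + 0.017·3.3) / 4.217 = 0.3594 mg/L.
After input C: C = (4.217·0.3594 + 0.0021·0.93) / 4.219 = 0.3597 mg/L.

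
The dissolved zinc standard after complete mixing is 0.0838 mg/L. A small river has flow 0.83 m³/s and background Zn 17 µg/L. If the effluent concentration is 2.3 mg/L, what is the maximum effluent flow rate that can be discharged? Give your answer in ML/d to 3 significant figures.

17 µg/L = 0.017 mg/L.
Mass balance at complete mixing: C_std·(Q_w + Q_r) = Q_w·C_e + Q_r·C_b.
Rearranging, Q_w = Q_r·(C_std − C_b)/(C_e − C_std) = 0.83·(0.0838 − 0.017) / (2.3 − 0.0838) = 0.02502 m³/s.
= 2.162 ML/d.

2.16 ML/d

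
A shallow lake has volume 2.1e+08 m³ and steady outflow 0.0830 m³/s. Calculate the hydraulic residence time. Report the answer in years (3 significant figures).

Q = 0.0830 m³/s × 3.156e+07 s/yr = 2.619e+06 m³/yr.
Hydraulic residence time τ = V/Q = 2.1e+08/2.619e+06 = 80.17 yr.

80.2 yr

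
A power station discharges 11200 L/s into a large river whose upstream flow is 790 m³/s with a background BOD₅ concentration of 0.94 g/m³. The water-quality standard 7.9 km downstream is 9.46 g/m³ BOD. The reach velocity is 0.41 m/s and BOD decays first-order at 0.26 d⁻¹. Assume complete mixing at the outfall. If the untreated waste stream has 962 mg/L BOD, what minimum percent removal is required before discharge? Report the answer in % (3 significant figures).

11200 L/s = 11.2 m³/s.
Travel time to the compliance point: t = 7900/0.41 = 1.927e+04 s = 0.223 d; decay factor exp(−0.26·0.223) = 0.9437.
So the concentration just after mixing may be at most 9.46/0.9437 = 10.02 mg/L.
Mass balance: 10.02·801.2 = 11.2·Cₑ + 790·0.94.
Cₑ = (8032 − 742.6) / 11.2 = 650.8 mg/L.
Required removal = 1 − 650.8/962 = 32.35 %.

32.3 %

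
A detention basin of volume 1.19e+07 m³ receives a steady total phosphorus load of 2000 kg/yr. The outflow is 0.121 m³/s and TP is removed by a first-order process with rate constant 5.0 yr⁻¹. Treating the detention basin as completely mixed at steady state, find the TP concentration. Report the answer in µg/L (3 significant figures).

31.6 µg/L

Outflow Q = 0.121 m³/s × 3.156e+07 s/yr = 3.818e+06 m³/yr.
Steady-state CSTR mass balance: W = Q·C + k·V·C, so C = W/(Q + kV).
Q + kV = 3.818e+06 + 5.0·1.19e+07 = 6.332e+07 m³/yr.
C = 2000/6.332e+07 = 3.159e-05 kg/m³ = 0.03159 mg/L = 31.59 µg/L.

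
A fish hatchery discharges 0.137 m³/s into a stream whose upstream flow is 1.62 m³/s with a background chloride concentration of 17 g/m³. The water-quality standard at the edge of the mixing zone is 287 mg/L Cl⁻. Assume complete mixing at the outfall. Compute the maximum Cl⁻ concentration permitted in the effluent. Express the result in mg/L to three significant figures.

Mass balance: 287·1.757 = 0.137·Cₑ + 1.62·17.
Cₑ = (504.3 − 27.54) / 0.137 = 3480 mg/L.

3480 mg/L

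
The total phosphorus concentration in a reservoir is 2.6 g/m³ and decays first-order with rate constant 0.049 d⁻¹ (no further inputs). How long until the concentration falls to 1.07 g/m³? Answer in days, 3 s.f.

t = ln(C₀/C)/k = ln(2.6/1.07)/0.049 = 0.8879/0.049 = 18.12 d.

18.1 d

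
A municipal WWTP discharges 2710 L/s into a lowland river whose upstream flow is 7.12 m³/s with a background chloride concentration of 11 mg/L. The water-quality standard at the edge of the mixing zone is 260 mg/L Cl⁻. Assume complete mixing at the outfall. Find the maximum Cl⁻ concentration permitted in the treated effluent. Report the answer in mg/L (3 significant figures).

914 mg/L

2710 L/s = 2.71 m³/s.
Mass balance: 260·9.83 = 2.71·Cₑ + 7.12·11.
Cₑ = (2556 − 78.32) / 2.71 = 914.2 mg/L.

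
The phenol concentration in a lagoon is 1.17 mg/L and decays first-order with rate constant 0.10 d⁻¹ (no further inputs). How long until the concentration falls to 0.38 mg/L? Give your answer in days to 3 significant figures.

11.2 d

t = ln(C₀/C)/k = ln(1.17/0.38)/0.10 = 1.125/0.10 = 11.25 d.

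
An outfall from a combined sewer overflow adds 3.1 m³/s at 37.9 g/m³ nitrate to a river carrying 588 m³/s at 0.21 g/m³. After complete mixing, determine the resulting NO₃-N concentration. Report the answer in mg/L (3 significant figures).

By mass balance at complete mixing, C = (3.1·37.9 + 588·0.21) / (3.1 + 588) = 241/591.1 = 0.4077 mg/L.

0.408 mg/L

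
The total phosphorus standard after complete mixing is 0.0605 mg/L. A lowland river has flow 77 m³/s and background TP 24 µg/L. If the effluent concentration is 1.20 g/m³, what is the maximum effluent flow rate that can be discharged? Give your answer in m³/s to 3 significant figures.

24 µg/L = 0.024 mg/L.
Mass balance at complete mixing: C_std·(Q_w + Q_r) = Q_w·C_e + Q_r·C_b.
Rearranging, Q_w = Q_r·(C_std − C_b)/(C_e − C_std) = 77·(0.0605 − 0.024) / (1.2 − 0.0605) = 2.466 m³/s.

2.47 m³/s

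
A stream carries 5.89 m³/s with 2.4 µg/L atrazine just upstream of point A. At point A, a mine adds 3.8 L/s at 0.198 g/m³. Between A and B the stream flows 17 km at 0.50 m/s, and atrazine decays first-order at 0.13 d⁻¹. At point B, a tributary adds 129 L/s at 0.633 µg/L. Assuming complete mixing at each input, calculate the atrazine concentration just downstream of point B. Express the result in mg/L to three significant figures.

2.4 µg/L = 0.0024 mg/L.
3.8 L/s = 0.0038 m³/s.
After input A: C = (5.89·0.0024 + 0.0038·0.198) / 5.894 = 0.002526 mg/L.
Over the 17 km reach to input B (t = 3.4e+04 s = 0.3935 d), decay gives C = 0.002526·exp(−0.13·0.3935) = 0.0024 mg/L.
129 L/s = 0.129 m³/s.
0.633 µg/L = 0.000633 mg/L.
After input B: C = (5.894·0.0024 + 0.129·0.000633) / 6.023 = 0.002362 mg/L.

0.00236 mg/L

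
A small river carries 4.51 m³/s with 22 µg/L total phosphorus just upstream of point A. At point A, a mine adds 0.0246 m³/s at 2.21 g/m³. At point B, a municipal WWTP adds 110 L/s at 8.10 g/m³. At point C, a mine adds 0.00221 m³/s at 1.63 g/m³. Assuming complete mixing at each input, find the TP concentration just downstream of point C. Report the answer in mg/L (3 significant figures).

22 µg/L = 0.022 mg/L.
After input A: C = (4.51·0.022 + 0.0246·2.21) / 4.535 = 0.03387 mg/L.
110 L/s = 0.11 m³/s.
After input B: C = (4.535·0.03387 + 0.11·8.1) / 4.645 = 0.2249 mg/L.
After input C: C = (4.645·0.2249 + 0.00221·1.63) / 4.647 = 0.2256 mg/L.

0.226 mg/L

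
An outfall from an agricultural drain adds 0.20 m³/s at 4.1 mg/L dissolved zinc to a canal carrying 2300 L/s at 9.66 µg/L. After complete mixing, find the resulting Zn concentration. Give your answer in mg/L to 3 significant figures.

0.337 mg/L

2300 L/s = 2.3 m³/s.
9.66 µg/L = 0.00966 mg/L.
Flow-weighted mixing gives C = (0.2·4.1 + 2.3·0.00966) / (0.2 + 2.3) = 0.8422/2.5 = 0.3369 mg/L.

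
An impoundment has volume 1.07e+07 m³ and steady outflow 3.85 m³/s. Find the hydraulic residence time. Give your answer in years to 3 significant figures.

0.0881 yr

Q = 3.85 m³/s × 3.156e+07 s/yr = 1.215e+08 m³/yr.
Hydraulic residence time τ = V/Q = 1.07e+07/1.215e+08 = 0.08807 yr.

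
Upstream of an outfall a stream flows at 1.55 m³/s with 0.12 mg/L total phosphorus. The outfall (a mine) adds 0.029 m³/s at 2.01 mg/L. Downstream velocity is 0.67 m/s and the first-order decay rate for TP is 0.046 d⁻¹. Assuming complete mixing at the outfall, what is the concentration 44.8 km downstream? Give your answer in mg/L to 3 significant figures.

After complete mixing, C₀ = (0.029·2.01 + 1.55·0.12) / 1.579 = 0.1547 mg/L.
Travel time t = 4.48e+04 m / 0.67 m/s = 6.687e+04 s = 0.7739 d.
C = 0.1547·exp(−0.046·0.7739) = 0.1547·0.965 = 0.1493 mg/L.

0.149 mg/L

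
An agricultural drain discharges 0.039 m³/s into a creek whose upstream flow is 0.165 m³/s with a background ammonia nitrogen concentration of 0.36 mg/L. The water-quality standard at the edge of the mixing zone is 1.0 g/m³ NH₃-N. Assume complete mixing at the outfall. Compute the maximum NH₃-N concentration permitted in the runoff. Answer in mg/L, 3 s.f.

Mass balance: 1·0.204 = 0.039·Cₑ + 0.165·0.36.
Cₑ = (0.204 − 0.0594) / 0.039 = 3.708 mg/L.

3.71 mg/L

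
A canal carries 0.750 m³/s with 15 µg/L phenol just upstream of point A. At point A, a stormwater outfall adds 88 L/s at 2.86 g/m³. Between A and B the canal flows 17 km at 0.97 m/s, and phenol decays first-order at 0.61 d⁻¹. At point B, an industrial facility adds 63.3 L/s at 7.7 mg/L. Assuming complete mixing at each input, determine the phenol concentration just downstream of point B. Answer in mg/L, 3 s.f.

0.799 mg/L

15 µg/L = 0.015 mg/L.
88 L/s = 0.088 m³/s.
After input A: C = (0.75·0.015 + 0.088·2.86) / 0.838 = 0.3138 mg/L.
Over the 17 km reach to input B (t = 1.753e+04 s = 0.2028 d), decay gives C = 0.3138·exp(−0.61·0.2028) = 0.2772 mg/L.
63.3 L/s = 0.0633 m³/s.
After input B: C = (0.838·0.2772 + 0.0633·7.7) / 0.9013 = 0.7986 mg/L.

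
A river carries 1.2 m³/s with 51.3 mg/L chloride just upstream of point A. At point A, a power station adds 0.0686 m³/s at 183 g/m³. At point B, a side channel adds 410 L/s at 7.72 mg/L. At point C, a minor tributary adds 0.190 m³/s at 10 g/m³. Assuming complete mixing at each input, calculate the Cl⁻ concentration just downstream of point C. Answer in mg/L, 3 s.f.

42.4 mg/L

After input A: C = (1.2·51.3 + 0.0686·183) / 1.269 = 58.42 mg/L.
410 L/s = 0.41 m³/s.
After input B: C = (1.269·58.42 + 0.41·7.72) / 1.679 = 46.04 mg/L.
After input C: C = (1.679·46.04 + 0.19·10) / 1.869 = 42.37 mg/L.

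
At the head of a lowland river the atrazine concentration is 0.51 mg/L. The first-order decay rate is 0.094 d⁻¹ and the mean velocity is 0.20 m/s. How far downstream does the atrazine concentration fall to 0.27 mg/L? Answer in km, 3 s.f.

From C = C₀·e^(−kt), t = ln(C₀/C)/k = ln(0.51/0.27)/0.094 = 0.636/0.094 = 6.766 d.
Distance = v·t = 0.20 m/s × 5.846e+05 s = 1.169e+05 m = 116.9 km.

117 km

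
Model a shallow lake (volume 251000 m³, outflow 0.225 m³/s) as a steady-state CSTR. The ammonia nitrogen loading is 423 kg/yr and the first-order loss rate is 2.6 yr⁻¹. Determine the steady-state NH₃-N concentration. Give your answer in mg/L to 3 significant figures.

Outflow Q = 0.225 m³/s × 3.156e+07 s/yr = 7.1e+06 m³/yr.
Steady-state CSTR mass balance: W = Q·C + k·V·C, so C = W/(Q + kV).
Q + kV = 7.1e+06 + 2.6·251000 = 7.753e+06 m³/yr.
C = 423/7.753e+06 = 5.456e-05 kg/m³ = 0.05456 mg/L.

0.0546 mg/L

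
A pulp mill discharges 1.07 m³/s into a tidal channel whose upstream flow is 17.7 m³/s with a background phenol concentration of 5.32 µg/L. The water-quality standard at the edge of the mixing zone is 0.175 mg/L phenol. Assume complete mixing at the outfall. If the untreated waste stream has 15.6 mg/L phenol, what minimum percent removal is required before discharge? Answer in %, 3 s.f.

80.9 %

5.32 µg/L = 0.00532 mg/L.
Mass balance: 0.175·18.77 = 1.07·Cₑ + 17.7·0.00532.
Cₑ = (3.285 − 0.09416) / 1.07 = 2.982 mg/L.
Required removal = 1 − 2.982/15.6 = 80.89 %.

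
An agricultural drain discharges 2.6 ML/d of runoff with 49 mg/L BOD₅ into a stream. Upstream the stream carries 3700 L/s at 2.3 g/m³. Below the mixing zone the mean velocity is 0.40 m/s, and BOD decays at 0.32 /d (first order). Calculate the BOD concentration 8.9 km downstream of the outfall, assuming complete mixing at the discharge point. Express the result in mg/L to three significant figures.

2.47 mg/L

2.6 ML/d = 0.03009 m³/s.
3700 L/s = 3.7 m³/s.
After complete mixing, C₀ = (0.03009·49 + 3.7·2.3) / 3.73 = 2.677 mg/L.
Travel time t = 8900 m / 0.40 m/s = 2.225e+04 s = 0.2575 d.
C = 2.677·exp(−0.32·0.2575) = 2.677·0.9209 = 2.465 mg/L.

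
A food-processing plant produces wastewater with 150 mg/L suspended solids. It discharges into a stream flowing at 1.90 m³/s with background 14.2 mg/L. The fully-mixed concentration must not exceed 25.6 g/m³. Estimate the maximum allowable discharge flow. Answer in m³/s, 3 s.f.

Mass balance at complete mixing: C_std·(Q_w + Q_r) = Q_w·C_e + Q_r·C_b.
Rearranging, Q_w = Q_r·(C_std − C_b)/(C_e − C_std) = 1.90·(25.6 − 14.2) / (150 − 25.6) = 0.1741 m³/s.

0.174 m³/s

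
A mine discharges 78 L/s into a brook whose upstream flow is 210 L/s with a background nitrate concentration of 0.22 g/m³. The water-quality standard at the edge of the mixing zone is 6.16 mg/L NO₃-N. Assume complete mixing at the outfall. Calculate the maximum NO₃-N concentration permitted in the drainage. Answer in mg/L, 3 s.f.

22.2 mg/L

78 L/s = 0.078 m³/s.
210 L/s = 0.21 m³/s.
Mass balance: 6.16·0.288 = 0.078·Cₑ + 0.21·0.22.
Cₑ = (1.774 − 0.0462) / 0.078 = 22.15 mg/L.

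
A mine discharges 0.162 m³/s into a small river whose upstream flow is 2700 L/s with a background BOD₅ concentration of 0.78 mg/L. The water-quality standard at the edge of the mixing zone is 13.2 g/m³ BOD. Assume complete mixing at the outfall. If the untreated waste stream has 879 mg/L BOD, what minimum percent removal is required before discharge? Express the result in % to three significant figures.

74.9 %

2700 L/s = 2.7 m³/s.
Mass balance: 13.2·2.862 = 0.162·Cₑ + 2.7·0.78.
Cₑ = (37.78 − 2.106) / 0.162 = 220.2 mg/L.
Required removal = 1 − 220.2/879 = 74.95 %.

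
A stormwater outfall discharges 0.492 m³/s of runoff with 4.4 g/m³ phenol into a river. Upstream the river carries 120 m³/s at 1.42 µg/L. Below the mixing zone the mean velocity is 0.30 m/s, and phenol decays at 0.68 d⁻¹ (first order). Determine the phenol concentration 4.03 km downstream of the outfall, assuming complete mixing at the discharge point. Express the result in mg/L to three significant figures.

1.42 µg/L = 0.00142 mg/L.
After complete mixing, C₀ = (0.492·4.4 + 120·0.00142) / 120.5 = 0.01938 mg/L.
Travel time t = 4030 m / 0.30 m/s = 1.343e+04 s = 0.1555 d.
C = 0.01938·exp(−0.68·0.1555) = 0.01938·0.8997 = 0.01744 mg/L.

0.0174 mg/L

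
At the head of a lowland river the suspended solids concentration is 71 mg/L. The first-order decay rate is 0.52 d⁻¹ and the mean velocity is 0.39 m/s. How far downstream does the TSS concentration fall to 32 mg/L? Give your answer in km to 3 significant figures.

51.6 km

From C = C₀·e^(−kt), t = ln(C₀/C)/k = ln(71/32)/0.52 = 0.7969/0.52 = 1.533 d.
Distance = v·t = 0.39 m/s × 1.324e+05 s = 5.164e+04 m = 51.64 km.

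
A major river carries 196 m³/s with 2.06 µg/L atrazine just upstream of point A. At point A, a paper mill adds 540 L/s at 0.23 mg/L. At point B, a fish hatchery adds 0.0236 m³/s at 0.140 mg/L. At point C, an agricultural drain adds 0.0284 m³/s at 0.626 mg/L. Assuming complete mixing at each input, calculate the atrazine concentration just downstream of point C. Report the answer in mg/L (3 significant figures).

2.06 µg/L = 0.00206 mg/L.
540 L/s = 0.54 m³/s.
After input A: C = (196·0.00206 + 0.54·0.23) / 196.5 = 0.002686 mg/L.
After input B: C = (196.5·0.002686 + 0.0236·0.14) / 196.6 = 0.002703 mg/L.
After input C: C = (196.6·0.002703 + 0.0284·0.626) / 196.6 = 0.002793 mg/L.

0.00279 mg/L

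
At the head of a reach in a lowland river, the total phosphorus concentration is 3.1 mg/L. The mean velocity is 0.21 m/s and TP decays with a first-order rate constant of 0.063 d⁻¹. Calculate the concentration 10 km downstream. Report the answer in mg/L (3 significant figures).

Travel time t = 10 km / 0.21 m/s = 1e+04/0.21 = 4.762e+04 s = 0.5511 d.
First-order decay: C = 3.1·exp(−0.063·0.5511) = 3.1·0.9659 = 2.994 mg/L.

2.99 mg/L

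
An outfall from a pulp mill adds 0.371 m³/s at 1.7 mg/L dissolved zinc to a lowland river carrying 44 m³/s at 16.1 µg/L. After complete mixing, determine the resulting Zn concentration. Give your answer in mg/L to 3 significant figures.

16.1 µg/L = 0.0161 mg/L.
By mass balance at complete mixing, C = (0.371·1.7 + 44·0.0161) / (0.371 + 44) = 1.339/44.37 = 0.03018 mg/L.

0.0302 mg/L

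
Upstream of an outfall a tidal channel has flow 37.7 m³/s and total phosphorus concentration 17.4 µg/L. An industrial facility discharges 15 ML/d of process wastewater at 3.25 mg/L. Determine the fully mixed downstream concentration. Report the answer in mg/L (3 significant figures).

0.0322 mg/L

15 ML/d = 0.1736 m³/s.
17.4 µg/L = 0.0174 mg/L.
By mass balance at complete mixing, C = (0.1736·3.25 + 37.7·0.0174) / (0.1736 + 37.7) = 1.22/37.87 = 0.03222 mg/L.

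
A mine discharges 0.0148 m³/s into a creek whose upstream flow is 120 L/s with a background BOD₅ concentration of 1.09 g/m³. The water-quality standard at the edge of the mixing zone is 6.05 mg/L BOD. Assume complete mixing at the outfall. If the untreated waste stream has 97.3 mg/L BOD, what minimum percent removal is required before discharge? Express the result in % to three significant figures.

120 L/s = 0.12 m³/s.
Mass balance: 6.05·0.1348 = 0.0148·Cₑ + 0.12·1.09.
Cₑ = (0.8155 − 0.1308) / 0.0148 = 46.27 mg/L.
Required removal = 1 − 46.27/97.3 = 52.45 %.

52.4 %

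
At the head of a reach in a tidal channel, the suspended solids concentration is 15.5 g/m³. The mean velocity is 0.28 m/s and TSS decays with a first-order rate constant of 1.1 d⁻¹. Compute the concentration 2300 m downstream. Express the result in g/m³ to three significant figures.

14.0 g/m³

Travel time t = 2300 m / 0.28 m/s = 2300/0.28 = 8214 s = 0.09507 d.
First-order decay: C = 15.5·exp(−1.1·0.09507) = 15.5·0.9007 = 13.96 g/m³.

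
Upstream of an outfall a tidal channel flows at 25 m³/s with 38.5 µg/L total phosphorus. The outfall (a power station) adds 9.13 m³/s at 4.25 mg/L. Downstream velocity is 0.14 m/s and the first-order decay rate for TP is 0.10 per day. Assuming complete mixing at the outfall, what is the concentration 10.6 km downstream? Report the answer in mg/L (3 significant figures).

1.07 mg/L

38.5 µg/L = 0.0385 mg/L.
After complete mixing, C₀ = (9.13·4.25 + 25·0.0385) / 34.13 = 1.165 mg/L.
Travel time t = 1.06e+04 m / 0.14 m/s = 7.571e+04 s = 0.8763 d.
C = 1.165·exp(−0.10·0.8763) = 1.165·0.9161 = 1.067 mg/L.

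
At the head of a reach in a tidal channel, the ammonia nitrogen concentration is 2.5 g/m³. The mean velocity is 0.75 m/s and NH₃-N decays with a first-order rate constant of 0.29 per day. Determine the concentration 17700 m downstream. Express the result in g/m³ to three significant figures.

2.31 g/m³

Travel time t = 17700 m / 0.75 m/s = 1.77e+04/0.75 = 2.36e+04 s = 0.2731 d.
First-order decay: C = 2.5·exp(−0.29·0.2731) = 2.5·0.9238 = 2.31 g/m³.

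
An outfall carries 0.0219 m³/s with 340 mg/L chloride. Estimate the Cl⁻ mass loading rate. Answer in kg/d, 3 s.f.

Mass flux = Q·C = 0.0219 m³/s × 340 g/m³ = 7.446 g/s.
= 7.446 g/s × 86.4 = 643.3 kg/d.

643 kg/d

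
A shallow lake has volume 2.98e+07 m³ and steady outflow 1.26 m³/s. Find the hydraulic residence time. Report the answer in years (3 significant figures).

0.749 yr

Q = 1.26 m³/s × 3.156e+07 s/yr = 3.976e+07 m³/yr.
Hydraulic residence time τ = V/Q = 2.98e+07/3.976e+07 = 0.7494 yr.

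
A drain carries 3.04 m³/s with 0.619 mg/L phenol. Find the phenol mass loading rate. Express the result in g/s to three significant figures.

Mass flux = Q·C = 3.04 m³/s × 0.619 g/m³ = 1.882 g/s.

1.88 g/s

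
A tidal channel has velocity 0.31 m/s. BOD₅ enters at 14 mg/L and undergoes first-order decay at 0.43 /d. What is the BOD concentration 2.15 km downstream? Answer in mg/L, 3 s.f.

13.5 mg/L

Travel time t = 2.15 km / 0.31 m/s = 2150/0.31 = 6935 s = 0.08027 d.
First-order decay: C = 14·exp(−0.43·0.08027) = 14·0.9661 = 13.53 mg/L.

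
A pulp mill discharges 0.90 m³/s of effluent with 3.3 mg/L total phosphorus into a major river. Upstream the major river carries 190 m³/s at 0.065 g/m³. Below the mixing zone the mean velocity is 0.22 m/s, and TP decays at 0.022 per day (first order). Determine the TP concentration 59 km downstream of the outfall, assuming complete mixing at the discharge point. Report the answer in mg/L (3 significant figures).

0.0750 mg/L

After complete mixing, C₀ = (0.9·3.3 + 190·0.065) / 190.9 = 0.08025 mg/L.
Travel time t = 5.9e+04 m / 0.22 m/s = 2.682e+05 s = 3.104 d.
C = 0.08025·exp(−0.022·3.104) = 0.08025·0.934 = 0.07495 mg/L.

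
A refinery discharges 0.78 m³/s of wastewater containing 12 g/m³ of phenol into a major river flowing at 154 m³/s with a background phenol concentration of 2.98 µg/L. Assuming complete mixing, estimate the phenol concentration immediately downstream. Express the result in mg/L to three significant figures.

0.0634 mg/L

2.98 µg/L = 0.00298 mg/L.
Conservation of mass across the mixing zone: C = (0.78·12 + 154·0.00298) / (0.78 + 154) = 9.819/154.8 = 0.06344 mg/L.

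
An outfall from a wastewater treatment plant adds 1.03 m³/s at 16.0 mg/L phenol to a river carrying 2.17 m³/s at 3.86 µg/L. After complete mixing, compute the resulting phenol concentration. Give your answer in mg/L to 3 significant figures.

5.15 mg/L

3.86 µg/L = 0.00386 mg/L.
By mass balance at complete mixing, C = (1.03·16 + 2.17·0.00386) / (1.03 + 2.17) = 16.49/3.2 = 5.153 mg/L.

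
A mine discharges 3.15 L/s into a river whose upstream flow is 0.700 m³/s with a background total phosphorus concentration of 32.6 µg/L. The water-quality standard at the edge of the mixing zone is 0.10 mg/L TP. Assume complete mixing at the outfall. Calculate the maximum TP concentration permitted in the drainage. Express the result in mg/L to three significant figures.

15.1 mg/L

3.15 L/s = 0.00315 m³/s.
32.6 µg/L = 0.0326 mg/L.
Mass balance: 0.1·0.7031 = 0.00315·Cₑ + 0.7·0.0326.
Cₑ = (0.07032 − 0.02282) / 0.00315 = 15.08 mg/L.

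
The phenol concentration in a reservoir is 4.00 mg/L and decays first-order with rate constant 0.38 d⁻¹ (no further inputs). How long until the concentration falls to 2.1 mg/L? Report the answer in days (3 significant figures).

1.70 d

t = ln(C₀/C)/k = ln(4.00/2.1)/0.38 = 0.6444/0.38 = 1.696 d.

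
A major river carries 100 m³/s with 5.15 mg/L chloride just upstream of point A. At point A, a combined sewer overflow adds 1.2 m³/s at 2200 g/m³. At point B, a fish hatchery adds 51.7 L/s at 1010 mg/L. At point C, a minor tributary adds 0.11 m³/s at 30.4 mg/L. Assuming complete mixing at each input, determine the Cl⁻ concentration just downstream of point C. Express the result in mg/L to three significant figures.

31.7 mg/L

After input A: C = (100·5.15 + 1.2·2200) / 101.2 = 31.18 mg/L.
51.7 L/s = 0.0517 m³/s.
After input B: C = (101.2·31.18 + 0.0517·1010) / 101.3 = 31.68 mg/L.
After input C: C = (101.3·31.68 + 0.11·30.4) / 101.4 = 31.67 mg/L.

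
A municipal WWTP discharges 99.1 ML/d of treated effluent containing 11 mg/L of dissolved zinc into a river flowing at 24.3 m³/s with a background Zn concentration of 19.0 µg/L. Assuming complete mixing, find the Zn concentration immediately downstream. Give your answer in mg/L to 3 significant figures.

0.514 mg/L

99.1 ML/d = 1.147 m³/s.
19.0 µg/L = 0.019 mg/L.
Conservation of mass across the mixing zone: C = (1.147·11 + 24.3·0.019) / (1.147 + 24.3) = 13.08/25.45 = 0.514 mg/L.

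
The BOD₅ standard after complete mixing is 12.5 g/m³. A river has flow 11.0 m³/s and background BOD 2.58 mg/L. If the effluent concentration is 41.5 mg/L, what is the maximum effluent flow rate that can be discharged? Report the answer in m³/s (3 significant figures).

3.76 m³/s

Mass balance at complete mixing: C_std·(Q_w + Q_r) = Q_w·C_e + Q_r·C_b.
Rearranging, Q_w = Q_r·(C_std − C_b)/(C_e − C_std) = 11.0·(12.5 − 2.58) / (41.5 − 12.5) = 3.763 m³/s.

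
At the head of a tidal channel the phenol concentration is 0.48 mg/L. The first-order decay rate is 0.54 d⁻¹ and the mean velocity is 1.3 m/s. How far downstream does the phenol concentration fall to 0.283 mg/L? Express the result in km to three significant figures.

110 km

From C = C₀·e^(−kt), t = ln(C₀/C)/k = ln(0.48/0.283)/0.54 = 0.5283/0.54 = 0.9784 d.
Distance = v·t = 1.3 m/s × 8.453e+04 s = 1.099e+05 m = 109.9 km.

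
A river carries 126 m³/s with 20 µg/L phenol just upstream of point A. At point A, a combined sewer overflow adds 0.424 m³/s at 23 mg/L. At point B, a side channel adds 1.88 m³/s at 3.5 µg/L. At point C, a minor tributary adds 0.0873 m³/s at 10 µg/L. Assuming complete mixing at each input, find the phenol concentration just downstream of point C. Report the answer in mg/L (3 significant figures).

20 µg/L = 0.02 mg/L.
After input A: C = (126·0.02 + 0.424·23) / 126.4 = 0.09707 mg/L.
3.5 µg/L = 0.0035 mg/L.
After input B: C = (126.4·0.09707 + 1.88·0.0035) / 128.3 = 0.0957 mg/L.
10 µg/L = 0.01 mg/L.
After input C: C = (128.3·0.0957 + 0.0873·0.01) / 128.4 = 0.09564 mg/L.

0.0956 mg/L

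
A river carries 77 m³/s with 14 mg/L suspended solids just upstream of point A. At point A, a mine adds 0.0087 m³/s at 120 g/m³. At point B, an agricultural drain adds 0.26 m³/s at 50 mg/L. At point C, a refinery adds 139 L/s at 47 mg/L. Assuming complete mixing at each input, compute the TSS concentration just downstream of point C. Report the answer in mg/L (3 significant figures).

After input A: C = (77·14 + 0.0087·120) / 77.01 = 14.01 mg/L.
After input B: C = (77.01·14.01 + 0.26·50) / 77.27 = 14.13 mg/L.
139 L/s = 0.139 m³/s.
After input C: C = (77.27·14.13 + 0.139·47) / 77.41 = 14.19 mg/L.

14.2 mg/L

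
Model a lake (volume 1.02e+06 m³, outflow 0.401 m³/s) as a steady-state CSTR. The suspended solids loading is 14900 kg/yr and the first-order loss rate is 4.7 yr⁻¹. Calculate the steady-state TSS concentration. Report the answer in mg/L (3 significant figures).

Outflow Q = 0.401 m³/s × 3.156e+07 s/yr = 1.265e+07 m³/yr.
Steady-state CSTR mass balance: W = Q·C + k·V·C, so C = W/(Q + kV).
Q + kV = 1.265e+07 + 4.7·1.02e+06 = 1.745e+07 m³/yr.
C = 14900/1.745e+07 = 0.0008539 kg/m³ = 0.8539 mg/L.

0.854 mg/L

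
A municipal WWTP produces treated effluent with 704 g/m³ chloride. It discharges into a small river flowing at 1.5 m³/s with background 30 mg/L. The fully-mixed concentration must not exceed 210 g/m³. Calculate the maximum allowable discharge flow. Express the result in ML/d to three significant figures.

47.2 ML/d

Mass balance at complete mixing: C_std·(Q_w + Q_r) = Q_w·C_e + Q_r·C_b.
Rearranging, Q_w = Q_r·(C_std − C_b)/(C_e − C_std) = 1.5·(210 − 30) / (704 − 210) = 0.5466 m³/s.
= 47.22 ML/d.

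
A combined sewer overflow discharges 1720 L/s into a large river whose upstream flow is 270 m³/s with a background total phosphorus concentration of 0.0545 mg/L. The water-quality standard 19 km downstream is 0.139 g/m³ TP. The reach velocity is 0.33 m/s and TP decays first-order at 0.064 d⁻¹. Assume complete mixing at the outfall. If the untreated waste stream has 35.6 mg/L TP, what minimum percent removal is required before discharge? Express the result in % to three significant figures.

59.7 %

1720 L/s = 1.72 m³/s.
Travel time to the compliance point: t = 1.9e+04/0.33 = 5.758e+04 s = 0.6664 d; decay factor exp(−0.064·0.6664) = 0.9582.
So the concentration just after mixing may be at most 0.139/0.9582 = 0.1451 mg/L.
Mass balance: 0.1451·271.7 = 1.72·Cₑ + 270·0.0545.
Cₑ = (39.41 − 14.71) / 1.72 = 14.36 mg/L.
Required removal = 1 − 14.36/35.6 = 59.66 %.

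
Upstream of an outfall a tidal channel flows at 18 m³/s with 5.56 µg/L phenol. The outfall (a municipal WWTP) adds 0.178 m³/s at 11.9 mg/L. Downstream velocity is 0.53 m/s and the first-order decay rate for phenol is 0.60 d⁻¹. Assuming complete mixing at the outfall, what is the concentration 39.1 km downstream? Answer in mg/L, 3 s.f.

5.56 µg/L = 0.00556 mg/L.
After complete mixing, C₀ = (0.178·11.9 + 18·0.00556) / 18.18 = 0.122 mg/L.
Travel time t = 3.91e+04 m / 0.53 m/s = 7.377e+04 s = 0.8539 d.
C = 0.122·exp(−0.60·0.8539) = 0.122·0.5991 = 0.07311 mg/L.

0.0731 mg/L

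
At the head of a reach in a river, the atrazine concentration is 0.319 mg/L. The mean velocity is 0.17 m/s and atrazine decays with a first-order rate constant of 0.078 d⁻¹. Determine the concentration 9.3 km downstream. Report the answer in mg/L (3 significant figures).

0.304 mg/L

Travel time t = 9.3 km / 0.17 m/s = 9300/0.17 = 5.471e+04 s = 0.6332 d.
First-order decay: C = 0.319·exp(−0.078·0.6332) = 0.319·0.9518 = 0.3036 mg/L.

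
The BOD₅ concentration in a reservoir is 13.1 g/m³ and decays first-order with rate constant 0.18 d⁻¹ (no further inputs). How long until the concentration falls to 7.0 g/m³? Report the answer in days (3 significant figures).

3.48 d

t = ln(C₀/C)/k = ln(13.1/7.0)/0.18 = 0.6267/0.18 = 3.482 d.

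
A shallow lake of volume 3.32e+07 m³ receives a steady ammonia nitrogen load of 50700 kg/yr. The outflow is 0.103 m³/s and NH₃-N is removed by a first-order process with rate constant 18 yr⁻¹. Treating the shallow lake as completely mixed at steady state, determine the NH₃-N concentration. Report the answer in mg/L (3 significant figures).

0.0844 mg/L

Outflow Q = 0.103 m³/s × 3.156e+07 s/yr = 3.25e+06 m³/yr.
Steady-state CSTR mass balance: W = Q·C + k·V·C, so C = W/(Q + kV).
Q + kV = 3.25e+06 + 18·3.32e+07 = 6.009e+08 m³/yr.
C = 50700/6.009e+08 = 8.438e-05 kg/m³ = 0.08438 mg/L.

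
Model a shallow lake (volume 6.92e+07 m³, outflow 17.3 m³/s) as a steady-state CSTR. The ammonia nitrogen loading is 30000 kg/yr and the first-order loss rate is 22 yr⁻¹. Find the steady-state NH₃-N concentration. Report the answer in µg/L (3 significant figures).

Outflow Q = 17.3 m³/s × 3.156e+07 s/yr = 5.459e+08 m³/yr.
Steady-state CSTR mass balance: W = Q·C + k·V·C, so C = W/(Q + kV).
Q + kV = 5.459e+08 + 22·6.92e+07 = 2.068e+09 m³/yr.
C = 30000/2.068e+09 = 1.45e-05 kg/m³ = 0.0145 mg/L = 14.5 µg/L.

14.5 µg/L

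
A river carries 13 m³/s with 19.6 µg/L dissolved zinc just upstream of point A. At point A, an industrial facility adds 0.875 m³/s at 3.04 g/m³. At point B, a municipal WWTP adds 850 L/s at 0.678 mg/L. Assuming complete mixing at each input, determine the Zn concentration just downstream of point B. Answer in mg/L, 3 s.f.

19.6 µg/L = 0.0196 mg/L.
After input A: C = (13·0.0196 + 0.875·3.04) / 13.88 = 0.2101 mg/L.
850 L/s = 0.85 m³/s.
After input B: C = (13.88·0.2101 + 0.85·0.678) / 14.72 = 0.2371 mg/L.

0.237 mg/L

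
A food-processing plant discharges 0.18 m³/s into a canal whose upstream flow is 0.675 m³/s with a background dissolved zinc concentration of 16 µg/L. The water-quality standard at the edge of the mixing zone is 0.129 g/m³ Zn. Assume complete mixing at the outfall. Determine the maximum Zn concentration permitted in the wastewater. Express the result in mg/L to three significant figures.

16 µg/L = 0.016 mg/L.
Mass balance: 0.129·0.855 = 0.18·Cₑ + 0.675·0.016.
Cₑ = (0.1103 − 0.0108) / 0.18 = 0.5528 mg/L.

0.553 mg/L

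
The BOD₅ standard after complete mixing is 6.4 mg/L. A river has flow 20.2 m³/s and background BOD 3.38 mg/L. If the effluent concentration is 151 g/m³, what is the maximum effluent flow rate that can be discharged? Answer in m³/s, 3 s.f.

0.422 m³/s

Mass balance at complete mixing: C_std·(Q_w + Q_r) = Q_w·C_e + Q_r·C_b.
Rearranging, Q_w = Q_r·(C_std − C_b)/(C_e − C_std) = 20.2·(6.4 − 3.38) / (151 − 6.4) = 0.4219 m³/s.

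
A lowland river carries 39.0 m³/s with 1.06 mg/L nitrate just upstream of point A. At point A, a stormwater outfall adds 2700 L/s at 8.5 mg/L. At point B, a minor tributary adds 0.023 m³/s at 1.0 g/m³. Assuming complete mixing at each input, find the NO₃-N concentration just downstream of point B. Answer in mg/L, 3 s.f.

2700 L/s = 2.7 m³/s.
After input A: C = (39·1.06 + 2.7·8.5) / 41.7 = 1.542 mg/L.
After input B: C = (41.7·1.542 + 0.023·1) / 41.72 = 1.541 mg/L.

1.54 mg/L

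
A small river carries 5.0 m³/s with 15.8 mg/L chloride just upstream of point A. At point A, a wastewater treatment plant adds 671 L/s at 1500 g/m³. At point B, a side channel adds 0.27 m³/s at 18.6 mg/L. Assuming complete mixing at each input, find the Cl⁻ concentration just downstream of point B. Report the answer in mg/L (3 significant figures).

671 L/s = 0.671 m³/s.
After input A: C = (5·15.8 + 0.671·1500) / 5.671 = 191.4 mg/L.
After input B: C = (5.671·191.4 + 0.27·18.6) / 5.941 = 183.6 mg/L.

184 mg/L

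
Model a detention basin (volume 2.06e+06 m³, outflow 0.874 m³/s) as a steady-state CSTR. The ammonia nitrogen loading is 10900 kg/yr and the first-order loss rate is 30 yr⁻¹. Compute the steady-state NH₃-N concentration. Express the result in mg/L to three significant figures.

0.122 mg/L

Outflow Q = 0.874 m³/s × 3.156e+07 s/yr = 2.758e+07 m³/yr.
Steady-state CSTR mass balance: W = Q·C + k·V·C, so C = W/(Q + kV).
Q + kV = 2.758e+07 + 30·2.06e+06 = 8.938e+07 m³/yr.
C = 10900/8.938e+07 = 0.0001219 kg/m³ = 0.1219 mg/L.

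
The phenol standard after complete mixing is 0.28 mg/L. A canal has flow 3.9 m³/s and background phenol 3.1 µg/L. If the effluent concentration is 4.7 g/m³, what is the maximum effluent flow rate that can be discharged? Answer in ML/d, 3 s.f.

21.1 ML/d

3.1 µg/L = 0.0031 mg/L.
Mass balance at complete mixing: C_std·(Q_w + Q_r) = Q_w·C_e + Q_r·C_b.
Rearranging, Q_w = Q_r·(C_std − C_b)/(C_e − C_std) = 3.9·(0.28 − 0.0031) / (4.7 − 0.28) = 0.2443 m³/s.
= 21.11 ML/d.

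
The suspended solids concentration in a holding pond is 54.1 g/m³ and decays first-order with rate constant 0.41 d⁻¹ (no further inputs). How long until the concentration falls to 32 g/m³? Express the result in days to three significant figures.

t = ln(C₀/C)/k = ln(54.1/32)/0.41 = 0.5251/0.41 = 1.281 d.

1.28 d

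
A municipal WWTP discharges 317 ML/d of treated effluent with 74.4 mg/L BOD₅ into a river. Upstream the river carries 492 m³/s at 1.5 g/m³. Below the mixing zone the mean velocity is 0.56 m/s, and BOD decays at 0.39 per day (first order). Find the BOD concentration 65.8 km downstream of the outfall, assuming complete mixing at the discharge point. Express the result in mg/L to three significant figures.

1.20 mg/L

317 ML/d = 3.669 m³/s.
After complete mixing, C₀ = (3.669·74.4 + 492·1.5) / 495.7 = 2.04 mg/L.
Travel time t = 6.58e+04 m / 0.56 m/s = 1.175e+05 s = 1.36 d.
C = 2.04·exp(−0.39·1.36) = 2.04·0.5884 = 1.2 mg/L.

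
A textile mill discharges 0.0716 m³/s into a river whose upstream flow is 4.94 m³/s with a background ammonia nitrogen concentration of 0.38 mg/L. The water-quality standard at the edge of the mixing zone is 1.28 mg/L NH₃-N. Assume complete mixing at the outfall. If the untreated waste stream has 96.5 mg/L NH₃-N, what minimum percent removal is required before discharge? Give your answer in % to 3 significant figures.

Mass balance: 1.28·5.012 = 0.0716·Cₑ + 4.94·0.38.
Cₑ = (6.415 − 1.877) / 0.0716 = 63.37 mg/L.
Required removal = 1 − 63.37/96.5 = 34.33 %.

34.3 %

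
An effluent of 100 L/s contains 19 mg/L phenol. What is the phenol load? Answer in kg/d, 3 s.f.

164 kg/d

100 L/s = 0.1 m³/s.
Mass flux = Q·C = 0.1 m³/s × 19 g/m³ = 1.9 g/s.
= 1.9 g/s × 86.4 = 164.2 kg/d.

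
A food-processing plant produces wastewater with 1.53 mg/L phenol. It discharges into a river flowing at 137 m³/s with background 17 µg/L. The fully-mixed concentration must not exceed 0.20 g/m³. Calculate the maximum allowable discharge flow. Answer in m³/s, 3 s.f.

17 µg/L = 0.017 mg/L.
Mass balance at complete mixing: C_std·(Q_w + Q_r) = Q_w·C_e + Q_r·C_b.
Rearranging, Q_w = Q_r·(C_std − C_b)/(C_e − C_std) = 137·(0.2 − 0.017) / (1.53 − 0.2) = 18.85 m³/s.

18.9 m³/s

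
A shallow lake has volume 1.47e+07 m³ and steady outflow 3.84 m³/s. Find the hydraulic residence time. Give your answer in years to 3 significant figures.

Q = 3.84 m³/s × 3.156e+07 s/yr = 1.212e+08 m³/yr.
Hydraulic residence time τ = V/Q = 1.47e+07/1.212e+08 = 0.1213 yr.

0.121 yr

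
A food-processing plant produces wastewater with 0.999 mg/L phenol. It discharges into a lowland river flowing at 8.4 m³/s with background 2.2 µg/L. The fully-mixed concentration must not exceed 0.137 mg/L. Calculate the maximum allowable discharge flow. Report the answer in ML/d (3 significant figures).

2.2 µg/L = 0.0022 mg/L.
Mass balance at complete mixing: C_std·(Q_w + Q_r) = Q_w·C_e + Q_r·C_b.
Rearranging, Q_w = Q_r·(C_std − C_b)/(C_e − C_std) = 8.4·(0.137 − 0.0022) / (0.999 − 0.137) = 1.314 m³/s.
= 113.5 ML/d.

113 ML/d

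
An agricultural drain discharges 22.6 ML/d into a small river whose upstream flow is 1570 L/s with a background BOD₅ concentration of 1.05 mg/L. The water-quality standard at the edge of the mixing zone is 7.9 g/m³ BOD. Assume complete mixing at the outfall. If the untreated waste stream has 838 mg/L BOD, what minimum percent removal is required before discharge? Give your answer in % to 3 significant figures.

94.2 %

22.6 ML/d = 0.2616 m³/s.
1570 L/s = 1.57 m³/s.
Mass balance: 7.9·1.832 = 0.2616·Cₑ + 1.57·1.05.
Cₑ = (14.47 − 1.649) / 0.2616 = 49.01 mg/L.
Required removal = 1 − 49.01/838 = 94.15 %.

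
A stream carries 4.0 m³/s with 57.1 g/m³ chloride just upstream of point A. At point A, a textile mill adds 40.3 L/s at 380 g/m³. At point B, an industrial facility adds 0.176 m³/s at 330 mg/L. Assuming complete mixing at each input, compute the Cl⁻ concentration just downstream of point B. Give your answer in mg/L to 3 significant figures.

40.3 L/s = 0.0403 m³/s.
After input A: C = (4·57.1 + 0.0403·380) / 4.04 = 60.32 mg/L.
After input B: C = (4.04·60.32 + 0.176·330) / 4.216 = 71.58 mg/L.

71.6 mg/L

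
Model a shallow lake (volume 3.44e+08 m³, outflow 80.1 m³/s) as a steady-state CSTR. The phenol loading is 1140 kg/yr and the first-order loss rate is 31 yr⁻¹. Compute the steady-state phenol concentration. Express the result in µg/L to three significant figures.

0.0864 µg/L

Outflow Q = 80.1 m³/s × 3.156e+07 s/yr = 2.528e+09 m³/yr.
Steady-state CSTR mass balance: W = Q·C + k·V·C, so C = W/(Q + kV).
Q + kV = 2.528e+09 + 31·3.44e+08 = 1.319e+10 m³/yr.
C = 1140/1.319e+10 = 8.642e-08 kg/m³ = 8.642e-05 mg/L = 0.08642 µg/L.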